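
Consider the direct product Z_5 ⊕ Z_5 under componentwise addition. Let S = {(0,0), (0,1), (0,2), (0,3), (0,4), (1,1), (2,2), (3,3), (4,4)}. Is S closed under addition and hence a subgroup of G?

No

|S| = 9 does not divide |G| = 25, so by Lagrange S is not a subgroup.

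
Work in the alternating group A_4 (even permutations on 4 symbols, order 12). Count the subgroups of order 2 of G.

3

|G| = 12 and 2 | 12, so subgroups of order 2 are possible by Lagrange.
The subgroups of order 2 are: {e, (1 2)(3 4)}; {e, (1 3)(2 4)}; {e, (1 4)(2 3)}.
So G has 3 subgroups of order 2.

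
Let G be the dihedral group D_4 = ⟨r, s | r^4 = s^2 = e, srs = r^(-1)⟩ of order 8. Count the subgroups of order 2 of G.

5

|G| = 8 and 2 | 8, so subgroups of order 2 are possible by Lagrange.
The subgroups of order 2 are: {e, r^2}; {e, r^2s}; {e, r^3s}; {e, rs}; … (5 in all).
So G has 5 subgroups of order 2.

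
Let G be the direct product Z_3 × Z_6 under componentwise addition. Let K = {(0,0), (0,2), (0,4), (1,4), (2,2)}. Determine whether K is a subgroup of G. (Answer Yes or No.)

No

|K| = 5 does not divide |G| = 18, so by Lagrange K is not a subgroup.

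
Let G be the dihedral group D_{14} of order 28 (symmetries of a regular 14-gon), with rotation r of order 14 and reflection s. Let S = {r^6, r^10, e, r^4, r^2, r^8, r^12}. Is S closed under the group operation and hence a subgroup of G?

Yes

|S| = 7 divides |G| = 28, consistent with Lagrange.
S contains the identity, every element's inverse is in S, and S is closed under ·: it is a subgroup.
In fact S = ⟨r^4⟩.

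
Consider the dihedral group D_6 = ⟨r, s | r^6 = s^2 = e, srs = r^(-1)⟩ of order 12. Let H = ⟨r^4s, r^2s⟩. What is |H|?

|⟨r^4s⟩| = 2 and |⟨r^2s⟩| = 2, so |H| is a multiple of lcm(2, 2) = 2 and divides |G| = 12.
Closing under the operation: H = {e, r^2, r^4, s, r^2s, r^4s}, so |H| = 6.

6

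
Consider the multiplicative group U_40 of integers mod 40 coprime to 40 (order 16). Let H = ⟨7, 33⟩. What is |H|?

|⟨7⟩| = 4 and |⟨33⟩| = 4, so |H| is a multiple of lcm(4, 4) = 4 and divides |G| = 16.
Closing under the operation: H = {1, 7, 9, 17, 23, 31, 33, 39}, so |H| = 8.

8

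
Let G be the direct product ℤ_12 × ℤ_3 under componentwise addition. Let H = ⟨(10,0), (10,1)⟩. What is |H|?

18

|⟨(10,0)⟩| = 6 and |⟨(10,1)⟩| = 6, so |H| is a multiple of lcm(6, 6) = 6 and divides |G| = 36.
Closing under the operation: H = {(0,0), (0,1), (0,2), (2,0), (2,1), (2,2), (4,0), (4,1), (4,2), (6,0), (6,1), (6,2), (8,0), (8,1), (8,2), (10,0), (10,1), (10,2)}, so |H| = 18.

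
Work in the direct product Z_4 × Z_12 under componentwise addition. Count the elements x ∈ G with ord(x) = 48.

0

An element (a,b) has order lcm(ord(a), ord(b)); count pairs with lcm equal to 48.
Enumerating gives 0 such elements.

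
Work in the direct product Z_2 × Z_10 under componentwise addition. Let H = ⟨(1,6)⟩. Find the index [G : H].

|⟨(1,6)⟩| = 10 and |G| = 20.
By Lagrange, [G : H] = |G|/|H| = 20/10 = 2.

2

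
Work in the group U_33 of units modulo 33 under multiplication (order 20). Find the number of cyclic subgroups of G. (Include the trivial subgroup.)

8

Group the elements of G by the cyclic subgroup they generate; each cyclic subgroup of order d accounts for φ(d) elements.
Cyclic subgroups by order — order 1: 1; order 2: 3; order 5: 1; order 10: 3.
Total: 8.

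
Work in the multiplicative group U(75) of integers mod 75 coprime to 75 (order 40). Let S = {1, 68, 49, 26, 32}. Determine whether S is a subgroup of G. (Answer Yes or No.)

No

Closure fails: 32 · 26 = 7 ∉ S. So S is not a subgroup.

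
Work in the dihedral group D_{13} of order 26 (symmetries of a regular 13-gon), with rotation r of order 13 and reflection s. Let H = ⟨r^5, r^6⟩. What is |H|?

13

|⟨r^5⟩| = 13 and |⟨r^6⟩| = 13, so |H| is a multiple of lcm(13, 13) = 13 and divides |G| = 26.
Closing under the operation: H = {e, r, r^2, r^3, r^4, r^5, r^6, r^7, r^8, r^9, r^10, r^11, r^12}, so |H| = 13.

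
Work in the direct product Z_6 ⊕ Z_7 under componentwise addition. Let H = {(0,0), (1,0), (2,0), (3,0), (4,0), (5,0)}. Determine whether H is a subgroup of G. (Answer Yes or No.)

|H| = 6 divides |G| = 42, consistent with Lagrange.
H contains the identity, every element's inverse is in H, and H is closed under +: it is a subgroup.
In fact H = ⟨(5,0)⟩.

Yes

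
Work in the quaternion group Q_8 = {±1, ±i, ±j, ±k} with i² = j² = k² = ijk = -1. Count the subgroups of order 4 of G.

|G| = 8 and 4 | 8, so subgroups of order 4 are possible by Lagrange.
The subgroups of order 4 are: {1, -1, i, -i}; {1, -1, j, -j}; {1, -1, k, -k}.
So G has 3 subgroups of order 4.

3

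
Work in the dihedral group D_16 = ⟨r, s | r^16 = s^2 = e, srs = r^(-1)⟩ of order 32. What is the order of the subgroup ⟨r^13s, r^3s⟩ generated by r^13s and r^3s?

16

|⟨r^13s⟩| = 2 and |⟨r^3s⟩| = 2, so |H| is a multiple of lcm(2, 2) = 2 and divides |G| = 32.
Closing under the operation: H = {e, r^2, r^4, r^6, r^8, r^10, r^12, r^14, rs, r^3s, r^5s, r^7s, r^9s, r^11s, r^13s, r^15s}, so |H| = 16.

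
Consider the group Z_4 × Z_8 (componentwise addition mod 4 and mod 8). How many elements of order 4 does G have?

12

An element (a,b) has order lcm(ord(a), ord(b)); count pairs with lcm equal to 4.
Enumerating gives 12 such elements.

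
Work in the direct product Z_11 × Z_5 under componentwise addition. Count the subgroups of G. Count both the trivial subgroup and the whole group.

4

|G| = 55, so by Lagrange every subgroup order divides 55. Divisors: 1, 5, 11, 55.
Subgroups by order — order 1: 1; order 5: 1; order 11: 1; order 55: 1.
Total: 1 + 1 + 1 + 1 = 4.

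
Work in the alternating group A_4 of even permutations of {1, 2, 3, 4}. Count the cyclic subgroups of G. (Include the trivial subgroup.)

8

Each element a generates a cyclic subgroup ⟨a⟩; distinct elements may generate the same one (a cyclic group of order d has φ(d) generators).
Cyclic subgroups by order — order 1: 1; order 2: 3; order 3: 4.
Total: 8.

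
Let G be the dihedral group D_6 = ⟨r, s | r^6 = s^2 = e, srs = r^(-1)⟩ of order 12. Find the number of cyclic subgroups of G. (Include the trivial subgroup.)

A cyclic subgroup of order d is generated by each of its φ(d) elements of order d, so the cyclic subgroups of order d number (#elements of order d)/φ(d).
Cyclic subgroups by order — order 1: 1; order 2: 7; order 3: 1; order 6: 1.
Total: 10.

10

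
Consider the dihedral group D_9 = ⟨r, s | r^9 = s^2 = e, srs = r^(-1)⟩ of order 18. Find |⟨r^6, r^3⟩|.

3

|⟨r^6⟩| = 3 and |⟨r^3⟩| = 3, so |H| is a multiple of lcm(3, 3) = 3 and divides |G| = 18.
Closing under the operation: H = {e, r^3, r^6}, so |H| = 3.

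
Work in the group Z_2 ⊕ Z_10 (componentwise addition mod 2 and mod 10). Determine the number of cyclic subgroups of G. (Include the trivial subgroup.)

8

Group the elements of G by the cyclic subgroup they generate; each cyclic subgroup of order d accounts for φ(d) elements.
Cyclic subgroups by order — order 1: 1; order 2: 3; order 5: 1; order 10: 3.
Total: 8.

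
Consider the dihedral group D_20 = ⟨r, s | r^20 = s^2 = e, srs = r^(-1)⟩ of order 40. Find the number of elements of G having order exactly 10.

The elements of order 10 are: r^2, r^6, r^14, r^18.
That's 4.

4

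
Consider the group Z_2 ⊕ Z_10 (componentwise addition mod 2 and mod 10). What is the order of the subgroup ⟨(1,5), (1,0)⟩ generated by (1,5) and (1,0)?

|⟨(1,5)⟩| = 2 and |⟨(1,0)⟩| = 2, so |H| is a multiple of lcm(2, 2) = 2 and divides |G| = 20.
Closing under the operation: H = {(0,0), (0,5), (1,0), (1,5)}, so |H| = 4.

4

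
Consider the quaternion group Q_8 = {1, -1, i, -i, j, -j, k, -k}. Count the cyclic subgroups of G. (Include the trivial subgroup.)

Group the elements of G by the cyclic subgroup they generate; each cyclic subgroup of order d accounts for φ(d) elements.
Cyclic subgroups by order — order 1: 1; order 2: 1; order 4: 3.
Total: 5.

5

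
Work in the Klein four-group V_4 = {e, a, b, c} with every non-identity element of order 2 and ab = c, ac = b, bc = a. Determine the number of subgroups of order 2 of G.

|G| = 4 and 2 | 4, so subgroups of order 2 are possible by Lagrange.
The subgroups of order 2 are: {e, a}; {e, b}; {e, c}.
So G has 3 subgroups of order 2.

3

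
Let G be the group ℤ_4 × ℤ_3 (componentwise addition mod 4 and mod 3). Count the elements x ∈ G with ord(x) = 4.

2

An element (a,b) has order lcm(ord(a), ord(b)); count pairs with lcm equal to 4.
Enumerating gives 2 such elements.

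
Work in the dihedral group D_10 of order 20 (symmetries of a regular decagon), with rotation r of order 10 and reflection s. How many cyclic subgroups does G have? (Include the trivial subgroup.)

Each element a generates a cyclic subgroup ⟨a⟩; distinct elements may generate the same one (a cyclic group of order d has φ(d) generators).
Cyclic subgroups by order — order 1: 1; order 2: 11; order 5: 1; order 10: 1.
Total: 14.

14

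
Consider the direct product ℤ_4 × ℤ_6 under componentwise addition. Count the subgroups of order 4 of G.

3

|G| = 24 and 4 | 24, so subgroups of order 4 are possible by Lagrange.
The subgroups of order 4 are: {(0,0), (0,3), (2,0), (2,3)}; {(0,0), (1,0), (2,0), (3,0)}; {(0,0), (1,3), (2,0), (3,3)}.
So G has 3 subgroups of order 4.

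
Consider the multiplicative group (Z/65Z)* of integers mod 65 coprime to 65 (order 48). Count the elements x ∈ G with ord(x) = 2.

3

The elements of order 2 are: 14, 51, 64.
That's 3.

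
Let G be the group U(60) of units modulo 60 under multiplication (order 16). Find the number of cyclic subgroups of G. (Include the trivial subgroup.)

12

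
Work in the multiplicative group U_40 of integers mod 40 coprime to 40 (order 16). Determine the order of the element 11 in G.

Compute successive powers of 11 mod 40: 11, 1; 11^2 ≡ 1 (mod 40).
So |⟨11⟩| = 2.

2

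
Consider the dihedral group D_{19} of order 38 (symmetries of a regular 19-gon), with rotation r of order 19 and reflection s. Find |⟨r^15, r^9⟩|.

|⟨r^15⟩| = 19 and |⟨r^9⟩| = 19, so |H| is a multiple of lcm(19, 19) = 19 and divides |G| = 38.
Closing under the operation: H = {e, r, r^2, r^3, r^4, r^5, r^6, r^7, r^8, r^9, r^10, r^11, r^12, r^13, r^14, r^15, r^16, r^17, r^18}, so |H| = 19.

19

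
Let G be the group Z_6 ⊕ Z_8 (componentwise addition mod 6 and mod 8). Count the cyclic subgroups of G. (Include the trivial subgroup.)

Group the elements of G by the cyclic subgroup they generate; each cyclic subgroup of order d accounts for φ(d) elements.
Cyclic subgroups by order — order 1: 1; order 2: 3; order 3: 1; order 4: 2; order 6: 3; order 8: 2; order 12: 2; order 24: 2.
Total: 16.

16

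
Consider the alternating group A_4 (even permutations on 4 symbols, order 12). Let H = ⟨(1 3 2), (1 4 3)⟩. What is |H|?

12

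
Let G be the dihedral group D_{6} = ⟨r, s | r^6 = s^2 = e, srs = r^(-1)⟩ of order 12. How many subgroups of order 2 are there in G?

|G| = 12 and 2 | 12, so subgroups of order 2 are possible by Lagrange.
The subgroups of order 2 are: {e, r^2s}; {e, r^3}; {e, r^3s}; {e, r^4s}; … (7 in all).
So G has 7 subgroups of order 2.

7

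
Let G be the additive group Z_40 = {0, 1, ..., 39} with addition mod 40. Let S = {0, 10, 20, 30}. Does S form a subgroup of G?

|S| = 4 divides |G| = 40, consistent with Lagrange.
S contains the identity, every element's inverse is in S, and S is closed under +: it is a subgroup.
In fact S = ⟨10⟩.

Yes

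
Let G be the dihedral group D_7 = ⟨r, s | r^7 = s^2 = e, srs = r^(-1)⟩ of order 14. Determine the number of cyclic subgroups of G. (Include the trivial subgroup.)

9

Each element a generates a cyclic subgroup ⟨a⟩; distinct elements may generate the same one (a cyclic group of order d has φ(d) generators).
Cyclic subgroups by order — order 1: 1; order 2: 7; order 7: 1.
Total: 9.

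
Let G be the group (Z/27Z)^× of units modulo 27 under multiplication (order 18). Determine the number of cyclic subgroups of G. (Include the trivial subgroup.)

Each element a generates a cyclic subgroup ⟨a⟩; distinct elements may generate the same one (a cyclic group of order d has φ(d) generators).
Cyclic subgroups by order — order 1: 1; order 2: 1; order 3: 1; order 6: 1; order 9: 1; order 18: 1.
Total: 6.

6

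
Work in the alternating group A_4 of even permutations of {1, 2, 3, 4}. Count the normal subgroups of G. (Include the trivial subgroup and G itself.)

3

G has 10 subgroups. Checking conjugation-invariance by order — order 1: 1/1 normal; order 2: 0/3 normal; order 3: 0/4 normal; order 4: 1/1 normal; order 12: 1/1 normal.
Total normal subgroups: 3.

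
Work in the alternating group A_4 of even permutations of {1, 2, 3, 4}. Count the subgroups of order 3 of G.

4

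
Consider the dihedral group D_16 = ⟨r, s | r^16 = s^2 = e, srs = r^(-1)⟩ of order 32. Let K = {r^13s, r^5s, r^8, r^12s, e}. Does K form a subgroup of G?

|K| = 5 does not divide |G| = 32, so by Lagrange K is not a subgroup.

No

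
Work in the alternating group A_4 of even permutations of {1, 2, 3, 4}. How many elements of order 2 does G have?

The elements of order 2 are: (1 2)(3 4), (1 3)(2 4), (1 4)(2 3).
That's 3.

3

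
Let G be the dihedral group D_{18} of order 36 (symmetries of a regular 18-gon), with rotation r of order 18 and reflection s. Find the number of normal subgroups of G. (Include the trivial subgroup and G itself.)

9

G has 45 subgroups. Checking conjugation-invariance by order — order 1: 1/1 normal; order 2: 1/19 normal; order 3: 1/1 normal; order 4: 0/9 normal; order 6: 1/7 normal; order 9: 1/1 normal; order 12: 0/3 normal; order 18: 3/3 normal; order 36: 1/1 normal.
Total normal subgroups: 9.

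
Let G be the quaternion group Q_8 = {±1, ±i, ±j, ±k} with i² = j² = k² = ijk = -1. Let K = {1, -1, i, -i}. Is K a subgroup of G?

Yes

|K| = 4 divides |G| = 8, consistent with Lagrange.
K contains the identity, every element's inverse is in K, and K is closed under ·: it is a subgroup.
In fact K = ⟨-i⟩.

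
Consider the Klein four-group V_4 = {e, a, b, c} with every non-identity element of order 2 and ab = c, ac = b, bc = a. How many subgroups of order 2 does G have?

|G| = 4 and 2 | 4, so subgroups of order 2 are possible by Lagrange.
The subgroups of order 2 are: {e, a}; {e, b}; {e, c}.
So G has 3 subgroups of order 2.

3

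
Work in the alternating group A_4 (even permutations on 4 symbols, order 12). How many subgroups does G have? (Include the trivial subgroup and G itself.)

10

|G| = 12, so by Lagrange every subgroup order divides 12. Divisors: 1, 2, 3, 4, 6, 12.
Subgroups by order — order 1: 1; order 2: 3; order 3: 4; order 4: 1; order 6: 0; order 12: 1.
Total: 1 + 3 + 4 + 1 + 0 + 1 = 10.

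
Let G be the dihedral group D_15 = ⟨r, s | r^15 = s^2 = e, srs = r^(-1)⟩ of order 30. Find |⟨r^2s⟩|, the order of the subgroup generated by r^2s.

Computing powers of r^2s: the smallest k with (r^2s)^k = e is k = 2.

2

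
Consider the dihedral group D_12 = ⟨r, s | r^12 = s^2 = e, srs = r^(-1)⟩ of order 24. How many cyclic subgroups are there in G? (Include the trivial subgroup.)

18

A cyclic subgroup of order d is generated by each of its φ(d) elements of order d, so the cyclic subgroups of order d number (#elements of order d)/φ(d).
Cyclic subgroups by order — order 1: 1; order 2: 13; order 3: 1; order 4: 1; order 6: 1; order 12: 1.
Total: 18.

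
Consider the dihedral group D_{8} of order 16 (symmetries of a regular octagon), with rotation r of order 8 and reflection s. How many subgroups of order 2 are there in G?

9

|G| = 16 and 2 | 16, so subgroups of order 2 are possible by Lagrange.
The subgroups of order 2 are: {e, r^2s}; {e, r^3s}; {e, r^4}; {e, r^4s}; … (9 in all).
So G has 9 subgroups of order 2.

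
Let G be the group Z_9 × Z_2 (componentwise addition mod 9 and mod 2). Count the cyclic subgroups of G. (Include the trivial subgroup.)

6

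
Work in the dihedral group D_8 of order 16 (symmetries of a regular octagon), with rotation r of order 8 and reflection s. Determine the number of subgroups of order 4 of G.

|G| = 16 and 4 | 16, so subgroups of order 4 are possible by Lagrange.
The subgroups of order 4 are: {e, r^2, r^4, r^6}; {e, r^4, r^2s, r^6s}; {e, r^4, r^3s, r^7s}; {e, r^4, s, r^4s}; … (5 in all).
So G has 5 subgroups of order 4.

5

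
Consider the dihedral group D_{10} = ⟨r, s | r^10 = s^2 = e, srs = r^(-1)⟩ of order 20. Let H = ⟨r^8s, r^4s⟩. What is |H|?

|⟨r^8s⟩| = 2 and |⟨r^4s⟩| = 2, so |H| is a multiple of lcm(2, 2) = 2 and divides |G| = 20.
Closing under the operation: H = {e, r^2, r^4, r^6, r^8, s, r^2s, r^4s, r^6s, r^8s}, so |H| = 10.

10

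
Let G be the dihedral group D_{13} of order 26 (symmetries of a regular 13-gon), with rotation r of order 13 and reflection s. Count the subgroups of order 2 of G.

|G| = 26 and 2 | 26, so subgroups of order 2 are possible by Lagrange.
The subgroups of order 2 are: {e, r^10s}; {e, r^11s}; {e, r^12s}; {e, r^2s}; … (13 in all).
So G has 13 subgroups of order 2.

13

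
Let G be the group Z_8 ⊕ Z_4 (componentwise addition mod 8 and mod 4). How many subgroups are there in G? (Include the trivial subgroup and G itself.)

22

|G| = 32, so by Lagrange every subgroup order divides 32. Divisors: 1, 2, 4, 8, 16, 32.
Subgroups by order — order 1: 1; order 2: 3; order 4: 7; order 8: 7; order 16: 3; order 32: 1.
Total: 1 + 3 + 7 + 7 + 3 + 1 = 22.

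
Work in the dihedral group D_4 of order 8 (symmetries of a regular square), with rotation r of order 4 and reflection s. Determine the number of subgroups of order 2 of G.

|G| = 8 and 2 | 8, so subgroups of order 2 are possible by Lagrange.
The subgroups of order 2 are: {e, r^2}; {e, r^2s}; {e, r^3s}; {e, rs}; … (5 in all).
So G has 5 subgroups of order 2.

5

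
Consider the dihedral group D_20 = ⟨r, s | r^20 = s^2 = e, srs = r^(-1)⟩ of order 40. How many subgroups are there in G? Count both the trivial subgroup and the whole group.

|G| = 40, so by Lagrange every subgroup order divides 40. Divisors: 1, 2, 4, 5, 8, 10, 20, 40.
Subgroups by order — order 1: 1; order 2: 21; order 4: 11; order 5: 1; order 8: 5; order 10: 5; order 20: 3; order 40: 1.
Total: 1 + 21 + 11 + 1 + 5 + 5 + 3 + 1 = 48.

48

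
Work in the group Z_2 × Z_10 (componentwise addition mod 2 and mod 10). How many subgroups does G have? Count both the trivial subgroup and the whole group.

10

|G| = 20, so by Lagrange every subgroup order divides 20. Divisors: 1, 2, 4, 5, 10, 20.
Subgroups by order — order 1: 1; order 2: 3; order 4: 1; order 5: 1; order 10: 3; order 20: 1.
Total: 1 + 3 + 1 + 1 + 3 + 1 = 10.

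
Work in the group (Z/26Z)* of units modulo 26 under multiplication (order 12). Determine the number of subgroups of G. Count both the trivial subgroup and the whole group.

|G| = 12, so by Lagrange every subgroup order divides 12. Divisors: 1, 2, 3, 4, 6, 12.
Subgroups by order — order 1: 1; order 2: 1; order 3: 1; order 4: 1; order 6: 1; order 12: 1.
Total: 1 + 1 + 1 + 1 + 1 + 1 = 6.

6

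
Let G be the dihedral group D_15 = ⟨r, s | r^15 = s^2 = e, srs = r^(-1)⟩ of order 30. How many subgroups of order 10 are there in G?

3

|G| = 30 and 10 | 30, so subgroups of order 10 are possible by Lagrange.
The subgroups of order 10 are: {e, r^3, r^6, r^9, r^12, rs, r^4s, r^7s, r^10s, r^13s}; {e, r^3, r^6, r^9, r^12, r^2s, r^5s, r^8s, r^11s, r^14s}; {e, r^3, r^6, r^9, r^12, s, r^3s, r^6s, r^9s, r^12s}.
So G has 3 subgroups of order 10.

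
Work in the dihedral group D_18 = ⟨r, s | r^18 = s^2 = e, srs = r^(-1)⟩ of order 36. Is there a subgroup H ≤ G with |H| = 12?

Yes

12 | 36. A subgroup of order 12 is {e, r^3, r^6, r^9, r^12, r^15, rs, r^4s, r^7s, r^10s, r^13s, r^16s}.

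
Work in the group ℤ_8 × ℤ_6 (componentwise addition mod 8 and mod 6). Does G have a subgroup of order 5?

No

5 does not divide |G| = 48, so by Lagrange no subgroup of order 5 exists.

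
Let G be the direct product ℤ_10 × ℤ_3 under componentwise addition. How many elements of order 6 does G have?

An element (a,b) has order lcm(ord(a), ord(b)); count pairs with lcm equal to 6.
Enumerating gives 2 such elements.

2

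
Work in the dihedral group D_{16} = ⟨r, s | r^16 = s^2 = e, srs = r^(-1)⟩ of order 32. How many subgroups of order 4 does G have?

|G| = 32 and 4 | 32, so subgroups of order 4 are possible by Lagrange.
The subgroups of order 4 are: {e, r^8, r^2s, r^10s}; {e, r^8, r^3s, r^11s}; {e, r^4, r^8, r^12}; {e, r^8, r^4s, r^12s}; … (9 in all).
So G has 9 subgroups of order 4.

9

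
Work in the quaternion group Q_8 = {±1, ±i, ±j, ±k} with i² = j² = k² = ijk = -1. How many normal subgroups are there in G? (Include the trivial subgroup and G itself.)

G has 6 subgroups. Checking conjugation-invariance by order — order 1: 1/1 normal; order 2: 1/1 normal; order 4: 3/3 normal; order 8: 1/1 normal.
Total normal subgroups: 6.

6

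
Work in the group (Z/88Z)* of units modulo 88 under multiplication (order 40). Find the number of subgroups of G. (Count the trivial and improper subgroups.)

|G| = 40, so by Lagrange every subgroup order divides 40. Divisors: 1, 2, 4, 5, 8, 10, 20, 40.
Subgroups by order — order 1: 1; order 2: 7; order 4: 7; order 5: 1; order 8: 1; order 10: 7; order 20: 7; order 40: 1.
Total: 1 + 7 + 7 + 1 + 1 + 7 + 7 + 1 = 32.

32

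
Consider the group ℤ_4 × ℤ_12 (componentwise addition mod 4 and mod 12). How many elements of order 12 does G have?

24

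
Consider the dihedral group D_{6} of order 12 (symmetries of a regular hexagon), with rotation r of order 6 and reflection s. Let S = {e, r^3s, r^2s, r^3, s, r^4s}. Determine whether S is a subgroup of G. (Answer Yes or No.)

No

Closure fails: s · r^2s = r^4 ∉ S. So S is not a subgroup.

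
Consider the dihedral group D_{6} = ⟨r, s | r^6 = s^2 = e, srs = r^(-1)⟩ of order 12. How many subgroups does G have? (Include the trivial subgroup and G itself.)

|G| = 12, so by Lagrange every subgroup order divides 12. Divisors: 1, 2, 3, 4, 6, 12.
Subgroups by order — order 1: 1; order 2: 7; order 3: 1; order 4: 3; order 6: 3; order 12: 1.
Total: 1 + 7 + 1 + 3 + 3 + 1 = 16.

16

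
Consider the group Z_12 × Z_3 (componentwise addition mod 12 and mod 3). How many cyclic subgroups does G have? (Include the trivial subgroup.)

A cyclic subgroup of order d is generated by each of its φ(d) elements of order d, so the cyclic subgroups of order d number (#elements of order d)/φ(d).
Cyclic subgroups by order — order 1: 1; order 2: 1; order 3: 4; order 4: 1; order 6: 4; order 12: 4.
Total: 15.

15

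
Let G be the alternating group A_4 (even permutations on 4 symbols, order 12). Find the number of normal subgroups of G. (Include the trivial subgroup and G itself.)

G has 10 subgroups. Checking conjugation-invariance by order — order 1: 1/1 normal; order 2: 0/3 normal; order 3: 0/4 normal; order 4: 1/1 normal; order 12: 1/1 normal.
Total normal subgroups: 3.

3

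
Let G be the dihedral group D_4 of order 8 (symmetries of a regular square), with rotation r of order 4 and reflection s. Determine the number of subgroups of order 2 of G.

5

|G| = 8 and 2 | 8, so subgroups of order 2 are possible by Lagrange.
The subgroups of order 2 are: {e, r^2}; {e, r^2s}; {e, r^3s}; {e, rs}; … (5 in all).
So G has 5 subgroups of order 2.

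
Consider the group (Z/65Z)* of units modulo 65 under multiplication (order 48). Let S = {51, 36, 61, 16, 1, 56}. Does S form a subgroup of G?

Yes

|S| = 6 divides |G| = 48, consistent with Lagrange.
S contains the identity, every element's inverse is in S, and S is closed under ·: it is a subgroup.
In fact S = ⟨36⟩.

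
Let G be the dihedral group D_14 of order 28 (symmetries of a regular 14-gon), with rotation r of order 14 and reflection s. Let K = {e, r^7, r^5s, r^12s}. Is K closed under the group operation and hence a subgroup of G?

Yes

|K| = 4 divides |G| = 28, consistent with Lagrange.
K contains the identity, every element's inverse is in K, and K is closed under ·: it is a subgroup.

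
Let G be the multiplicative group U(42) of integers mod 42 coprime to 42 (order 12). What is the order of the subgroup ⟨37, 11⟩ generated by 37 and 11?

|⟨37⟩| = 3 and |⟨11⟩| = 6, so |H| is a multiple of lcm(3, 6) = 6 and divides |G| = 12.
Closing under the operation: H = {1, 11, 23, 25, 29, 37}, so |H| = 6.

6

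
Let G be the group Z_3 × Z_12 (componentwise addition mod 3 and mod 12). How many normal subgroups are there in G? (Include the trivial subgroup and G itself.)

18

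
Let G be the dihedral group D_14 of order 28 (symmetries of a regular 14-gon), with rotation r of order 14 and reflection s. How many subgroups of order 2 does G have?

15

|G| = 28 and 2 | 28, so subgroups of order 2 are possible by Lagrange.
The subgroups of order 2 are: {e, r^10s}; {e, r^11s}; {e, r^12s}; {e, r^13s}; … (15 in all).
So G has 15 subgroups of order 2.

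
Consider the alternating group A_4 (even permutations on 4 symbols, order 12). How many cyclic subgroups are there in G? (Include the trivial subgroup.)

8

A cyclic subgroup of order d is generated by each of its φ(d) elements of order d, so the cyclic subgroups of order d number (#elements of order d)/φ(d).
Cyclic subgroups by order — order 1: 1; order 2: 3; order 3: 4.
Total: 8.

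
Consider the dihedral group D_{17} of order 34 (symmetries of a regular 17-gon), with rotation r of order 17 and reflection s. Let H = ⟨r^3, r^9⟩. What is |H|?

17

|⟨r^3⟩| = 17 and |⟨r^9⟩| = 17, so |H| is a multiple of lcm(17, 17) = 17 and divides |G| = 34.
Closing under the operation: H = {e, r, r^2, r^3, r^4, r^5, r^6, r^7, r^8, r^9, r^10, r^11, r^12, r^13, r^14, r^15, r^16}, so |H| = 17.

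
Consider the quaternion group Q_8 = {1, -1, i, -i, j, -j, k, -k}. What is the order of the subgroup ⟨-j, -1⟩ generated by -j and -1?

4

|⟨-j⟩| = 4 and |⟨-1⟩| = 2, so |H| is a multiple of lcm(4, 2) = 4 and divides |G| = 8.
Closing under the operation: H = {1, -1, j, -j}, so |H| = 4.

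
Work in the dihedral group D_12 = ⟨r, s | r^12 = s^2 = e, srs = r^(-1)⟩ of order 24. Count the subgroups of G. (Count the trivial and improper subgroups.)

34

|G| = 24, so by Lagrange every subgroup order divides 24. Divisors: 1, 2, 3, 4, 6, 8, 12, 24.
Subgroups by order — order 1: 1; order 2: 13; order 3: 1; order 4: 7; order 6: 5; order 8: 3; order 12: 3; order 24: 1.
Total: 1 + 13 + 1 + 7 + 5 + 3 + 3 + 1 = 34.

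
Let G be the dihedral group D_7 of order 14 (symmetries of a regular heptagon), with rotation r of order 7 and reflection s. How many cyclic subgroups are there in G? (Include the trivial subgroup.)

Each element a generates a cyclic subgroup ⟨a⟩; distinct elements may generate the same one (a cyclic group of order d has φ(d) generators).
Cyclic subgroups by order — order 1: 1; order 2: 7; order 7: 1.
Total: 9.

9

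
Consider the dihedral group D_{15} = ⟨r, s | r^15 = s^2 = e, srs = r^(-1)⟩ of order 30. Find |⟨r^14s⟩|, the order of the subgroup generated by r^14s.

2

Computing powers of r^14s: the smallest k with (r^14s)^k = e is k = 2.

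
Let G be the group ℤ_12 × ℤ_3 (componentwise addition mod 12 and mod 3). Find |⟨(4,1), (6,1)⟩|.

18

|⟨(4,1)⟩| = 3 and |⟨(6,1)⟩| = 6, so |H| is a multiple of lcm(3, 6) = 6 and divides |G| = 36.
Closing under the operation: H = {(0,0), (0,1), (0,2), (2,0), (2,1), (2,2), (4,0), (4,1), (4,2), (6,0), (6,1), (6,2), (8,0), (8,1), (8,2), (10,0), (10,1), (10,2)}, so |H| = 18.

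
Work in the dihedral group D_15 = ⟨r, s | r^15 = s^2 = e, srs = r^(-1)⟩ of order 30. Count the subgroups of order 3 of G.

1

|G| = 30 and 3 | 30, so subgroups of order 3 are possible by Lagrange.
The subgroups of order 3 are: {e, r^5, r^10}.
So G has 1 subgroup of order 3.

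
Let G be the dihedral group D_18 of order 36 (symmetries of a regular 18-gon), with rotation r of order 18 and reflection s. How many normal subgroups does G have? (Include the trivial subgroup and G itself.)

G has 45 subgroups. Checking conjugation-invariance by order — order 1: 1/1 normal; order 2: 1/19 normal; order 3: 1/1 normal; order 4: 0/9 normal; order 6: 1/7 normal; order 9: 1/1 normal; order 12: 0/3 normal; order 18: 3/3 normal; order 36: 1/1 normal.
Total normal subgroups: 9.

9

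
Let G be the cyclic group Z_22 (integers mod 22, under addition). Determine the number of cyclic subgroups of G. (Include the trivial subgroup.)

4

Group the elements of G by the cyclic subgroup they generate; each cyclic subgroup of order d accounts for φ(d) elements.
Cyclic subgroups by order — order 1: 1; order 2: 1; order 11: 1; order 22: 1.
Total: 4.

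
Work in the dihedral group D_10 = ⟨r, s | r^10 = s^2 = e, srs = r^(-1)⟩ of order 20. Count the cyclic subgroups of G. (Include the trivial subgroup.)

14

Each element a generates a cyclic subgroup ⟨a⟩; distinct elements may generate the same one (a cyclic group of order d has φ(d) generators).
Cyclic subgroups by order — order 1: 1; order 2: 11; order 5: 1; order 10: 1.
Total: 14.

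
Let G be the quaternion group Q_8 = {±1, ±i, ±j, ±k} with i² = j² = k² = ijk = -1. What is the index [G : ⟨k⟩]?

2

|⟨k⟩| = 4 and |G| = 8.
By Lagrange, [G : H] = |G|/|H| = 8/4 = 2.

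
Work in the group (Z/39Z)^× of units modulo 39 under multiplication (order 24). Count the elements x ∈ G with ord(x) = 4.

4

The elements of order 4 are: 5, 8, 31, 34.
That's 4.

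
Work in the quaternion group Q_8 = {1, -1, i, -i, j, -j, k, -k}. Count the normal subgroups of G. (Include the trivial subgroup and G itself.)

6

G has 6 subgroups. Checking conjugation-invariance by order — order 1: 1/1 normal; order 2: 1/1 normal; order 4: 3/3 normal; order 8: 1/1 normal.
Total normal subgroups: 6.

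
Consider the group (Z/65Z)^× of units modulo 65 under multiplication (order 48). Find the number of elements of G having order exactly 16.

No element of G has order 16 (even though 16 | 48).

0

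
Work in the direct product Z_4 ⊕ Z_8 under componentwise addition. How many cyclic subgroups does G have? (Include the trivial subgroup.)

14

Group the elements of G by the cyclic subgroup they generate; each cyclic subgroup of order d accounts for φ(d) elements.
Cyclic subgroups by order — order 1: 1; order 2: 3; order 4: 6; order 8: 4.
Total: 14.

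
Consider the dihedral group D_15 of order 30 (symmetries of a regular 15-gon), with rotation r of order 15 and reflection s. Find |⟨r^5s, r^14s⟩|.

|⟨r^5s⟩| = 2 and |⟨r^14s⟩| = 2, so |H| is a multiple of lcm(2, 2) = 2 and divides |G| = 30.
Closing under the operation: H = {e, r^3, r^6, r^9, r^12, r^2s, r^5s, r^8s, r^11s, r^14s}, so |H| = 10.

10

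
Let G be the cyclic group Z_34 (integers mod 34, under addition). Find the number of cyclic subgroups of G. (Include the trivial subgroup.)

4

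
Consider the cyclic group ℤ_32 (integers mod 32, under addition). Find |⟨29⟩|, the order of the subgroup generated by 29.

In ℤ_32, the order of an element a is n/gcd(a, n).
gcd(29, 32) = 1, so |⟨29⟩| = 32/1 = 32.

32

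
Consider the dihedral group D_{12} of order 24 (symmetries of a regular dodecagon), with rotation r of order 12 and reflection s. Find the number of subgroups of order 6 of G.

5

|G| = 24 and 6 | 24, so subgroups of order 6 are possible by Lagrange.
The subgroups of order 6 are: {e, r^2, r^4, r^6, r^8, r^10}; {e, r^4, r^8, r^2s, r^6s, r^10s}; {e, r^4, r^8, r^3s, r^7s, r^11s}; {e, r^4, r^8, s, r^4s, r^8s}; … (5 in all).
So G has 5 subgroups of order 6.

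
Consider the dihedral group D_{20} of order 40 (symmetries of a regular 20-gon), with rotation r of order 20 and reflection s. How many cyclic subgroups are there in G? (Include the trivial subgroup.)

Each element a generates a cyclic subgroup ⟨a⟩; distinct elements may generate the same one (a cyclic group of order d has φ(d) generators).
Cyclic subgroups by order — order 1: 1; order 2: 21; order 4: 1; order 5: 1; order 10: 1; order 20: 1.
Total: 26.

26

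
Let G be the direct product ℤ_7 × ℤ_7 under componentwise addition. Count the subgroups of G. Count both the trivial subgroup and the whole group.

10

|G| = 49, so by Lagrange every subgroup order divides 49. Divisors: 1, 7, 49.
Subgroups by order — order 1: 1; order 7: 8; order 49: 1.
Total: 1 + 8 + 1 = 10.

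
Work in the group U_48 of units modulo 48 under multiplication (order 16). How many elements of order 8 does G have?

No element of G has order 8 (even though 8 | 16).

0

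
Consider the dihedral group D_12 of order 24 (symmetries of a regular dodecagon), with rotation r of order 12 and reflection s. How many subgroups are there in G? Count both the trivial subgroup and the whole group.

34

|G| = 24, so by Lagrange every subgroup order divides 24. Divisors: 1, 2, 3, 4, 6, 8, 12, 24.
Subgroups by order — order 1: 1; order 2: 13; order 3: 1; order 4: 7; order 6: 5; order 8: 3; order 12: 3; order 24: 1.
Total: 1 + 13 + 1 + 7 + 5 + 3 + 3 + 1 = 34.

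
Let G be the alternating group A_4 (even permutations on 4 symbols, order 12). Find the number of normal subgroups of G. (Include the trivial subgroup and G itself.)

3

G has 10 subgroups. Checking conjugation-invariance by order — order 1: 1/1 normal; order 2: 0/3 normal; order 3: 0/4 normal; order 4: 1/1 normal; order 12: 1/1 normal.
Total normal subgroups: 3.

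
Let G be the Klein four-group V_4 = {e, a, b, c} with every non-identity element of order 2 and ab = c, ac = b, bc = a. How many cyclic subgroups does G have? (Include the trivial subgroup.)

Each element a generates a cyclic subgroup ⟨a⟩; distinct elements may generate the same one (a cyclic group of order d has φ(d) generators).
Cyclic subgroups by order — order 1: 1; order 2: 3.
Total: 4.

4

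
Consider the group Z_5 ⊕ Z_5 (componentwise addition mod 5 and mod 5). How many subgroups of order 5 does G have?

6

|G| = 25 and 5 | 25, so subgroups of order 5 are possible by Lagrange.
The subgroups of order 5 are: {(0,0), (0,1), (0,2), (0,3), (0,4)}; {(0,0), (1,0), (2,0), (3,0), (4,0)}; {(0,0), (1,1), (2,2), (3,3), (4,4)}; {(0,0), (1,2), (2,4), (3,1), (4,3)}; … (6 in all).
So G has 6 subgroups of order 5.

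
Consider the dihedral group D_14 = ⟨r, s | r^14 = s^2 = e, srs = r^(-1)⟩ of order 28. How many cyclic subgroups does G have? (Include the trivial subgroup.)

18

Group the elements of G by the cyclic subgroup they generate; each cyclic subgroup of order d accounts for φ(d) elements.
Cyclic subgroups by order — order 1: 1; order 2: 15; order 7: 1; order 14: 1.
Total: 18.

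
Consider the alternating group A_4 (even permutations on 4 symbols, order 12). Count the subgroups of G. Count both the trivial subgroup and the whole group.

10

|G| = 12, so by Lagrange every subgroup order divides 12. Divisors: 1, 2, 3, 4, 6, 12.
Subgroups by order — order 1: 1; order 2: 3; order 3: 4; order 4: 1; order 6: 0; order 12: 1.
Total: 1 + 3 + 4 + 1 + 0 + 1 = 10.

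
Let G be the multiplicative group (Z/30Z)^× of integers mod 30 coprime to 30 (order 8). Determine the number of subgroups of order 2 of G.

3

|G| = 8 and 2 | 8, so subgroups of order 2 are possible by Lagrange.
The subgroups of order 2 are: {1, 11}; {1, 19}; {1, 29}.
So G has 3 subgroups of order 2.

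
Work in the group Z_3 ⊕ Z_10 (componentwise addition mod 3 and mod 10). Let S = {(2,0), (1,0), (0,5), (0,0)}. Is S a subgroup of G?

|S| = 4 does not divide |G| = 30, so by Lagrange S is not a subgroup.

No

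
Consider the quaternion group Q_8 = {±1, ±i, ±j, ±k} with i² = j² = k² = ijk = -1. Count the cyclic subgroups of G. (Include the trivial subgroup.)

Each element a generates a cyclic subgroup ⟨a⟩; distinct elements may generate the same one (a cyclic group of order d has φ(d) generators).
Cyclic subgroups by order — order 1: 1; order 2: 1; order 4: 3.
Total: 5.

5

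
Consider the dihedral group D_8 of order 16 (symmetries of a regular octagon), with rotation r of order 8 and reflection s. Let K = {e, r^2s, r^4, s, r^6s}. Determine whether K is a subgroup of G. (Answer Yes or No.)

|K| = 5 does not divide |G| = 16, so by Lagrange K is not a subgroup.

No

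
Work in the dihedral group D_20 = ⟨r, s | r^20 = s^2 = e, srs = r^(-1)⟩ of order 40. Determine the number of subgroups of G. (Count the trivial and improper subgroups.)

48

|G| = 40, so by Lagrange every subgroup order divides 40. Divisors: 1, 2, 4, 5, 8, 10, 20, 40.
Subgroups by order — order 1: 1; order 2: 21; order 4: 11; order 5: 1; order 8: 5; order 10: 5; order 20: 3; order 40: 1.
Total: 1 + 21 + 11 + 1 + 5 + 5 + 3 + 1 = 48.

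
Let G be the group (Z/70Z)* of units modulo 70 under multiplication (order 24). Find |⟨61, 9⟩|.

|⟨61⟩| = 6 and |⟨9⟩| = 6, so |H| is a multiple of lcm(6, 6) = 6 and divides |G| = 24.
Closing under the operation: H = {1, 9, 11, 19, 29, 31, 39, 41, 51, 59, 61, 69}, so |H| = 12.

12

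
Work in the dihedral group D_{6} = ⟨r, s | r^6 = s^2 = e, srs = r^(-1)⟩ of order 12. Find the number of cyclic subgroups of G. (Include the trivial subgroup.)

Group the elements of G by the cyclic subgroup they generate; each cyclic subgroup of order d accounts for φ(d) elements.
Cyclic subgroups by order — order 1: 1; order 2: 7; order 3: 1; order 6: 1.
Total: 10.

10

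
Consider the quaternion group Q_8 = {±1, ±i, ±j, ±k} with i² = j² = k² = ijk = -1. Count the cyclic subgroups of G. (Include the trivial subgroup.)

5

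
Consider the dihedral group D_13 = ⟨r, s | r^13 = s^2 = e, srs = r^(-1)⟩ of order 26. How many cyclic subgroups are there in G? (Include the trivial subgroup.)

Each element a generates a cyclic subgroup ⟨a⟩; distinct elements may generate the same one (a cyclic group of order d has φ(d) generators).
Cyclic subgroups by order — order 1: 1; order 2: 13; order 13: 1.
Total: 15.

15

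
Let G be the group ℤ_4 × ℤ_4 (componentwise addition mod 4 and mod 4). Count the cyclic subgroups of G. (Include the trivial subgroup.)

10

Each element a generates a cyclic subgroup ⟨a⟩; distinct elements may generate the same one (a cyclic group of order d has φ(d) generators).
Cyclic subgroups by order — order 1: 1; order 2: 3; order 4: 6.
Total: 10.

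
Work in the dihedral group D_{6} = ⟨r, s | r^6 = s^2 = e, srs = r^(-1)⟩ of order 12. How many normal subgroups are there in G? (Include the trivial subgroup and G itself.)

7

G has 16 subgroups. Checking conjugation-invariance by order — order 1: 1/1 normal; order 2: 1/7 normal; order 3: 1/1 normal; order 4: 0/3 normal; order 6: 3/3 normal; order 12: 1/1 normal.
Total normal subgroups: 7.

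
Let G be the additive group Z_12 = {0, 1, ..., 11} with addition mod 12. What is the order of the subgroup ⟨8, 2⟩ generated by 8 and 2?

6

|⟨8⟩| = 3 and |⟨2⟩| = 6, so |H| is a multiple of lcm(3, 6) = 6 and divides |G| = 12.
Closing under the operation: H = {0, 2, 4, 6, 8, 10}, so |H| = 6.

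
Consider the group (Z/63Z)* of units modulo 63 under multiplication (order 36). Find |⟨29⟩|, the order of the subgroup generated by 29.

Compute successive powers of 29 mod 63: 29, 22, 8, 43, 50, 1; 29^6 ≡ 1 (mod 63).
So |⟨29⟩| = 6.

6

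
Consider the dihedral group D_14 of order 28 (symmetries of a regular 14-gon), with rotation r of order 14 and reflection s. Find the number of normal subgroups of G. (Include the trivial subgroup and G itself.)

G has 28 subgroups. Checking conjugation-invariance by order — order 1: 1/1 normal; order 2: 1/15 normal; order 4: 0/7 normal; order 7: 1/1 normal; order 14: 3/3 normal; order 28: 1/1 normal.
Total normal subgroups: 7.

7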